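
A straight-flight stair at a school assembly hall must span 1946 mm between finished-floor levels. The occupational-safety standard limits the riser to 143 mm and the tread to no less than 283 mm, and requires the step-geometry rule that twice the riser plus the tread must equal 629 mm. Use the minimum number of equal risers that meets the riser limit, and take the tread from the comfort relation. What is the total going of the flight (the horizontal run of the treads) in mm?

1946 / 143 = 13.61, so 14 risers are needed.
Each riser is 1946/14 = 139 mm (≤ 143 mm).
T = 629 − 2·139 = 351 mm, which satisfies the 283 mm minimum.
Treads = 14 − 1 = 13; going = 13 × 351 = 4563 mm.

4563 mm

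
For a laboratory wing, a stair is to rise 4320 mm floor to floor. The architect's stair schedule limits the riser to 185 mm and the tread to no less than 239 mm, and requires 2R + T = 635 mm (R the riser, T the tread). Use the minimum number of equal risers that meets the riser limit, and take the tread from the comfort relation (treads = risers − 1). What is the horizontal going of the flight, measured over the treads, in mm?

6325 mm

4320 / 185 = 23.351 → round up to 24 risers.
Riser R = 4320 / 24 = 180 mm, within the 185 mm limit.
From 2R + T = 635: T = 635 − 360 = 275 mm.
24 risers give 23 treads; going = 23 × 275 = 6325 mm.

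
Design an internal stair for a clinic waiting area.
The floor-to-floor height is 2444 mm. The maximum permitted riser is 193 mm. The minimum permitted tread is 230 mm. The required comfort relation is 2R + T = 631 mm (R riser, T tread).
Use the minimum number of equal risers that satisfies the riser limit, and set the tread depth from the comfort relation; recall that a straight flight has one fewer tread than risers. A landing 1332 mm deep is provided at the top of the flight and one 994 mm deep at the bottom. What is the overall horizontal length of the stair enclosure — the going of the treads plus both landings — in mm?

⌈2444/193⌉ = 13 risers.
Riser R = 2444 / 13 = 188 mm, within the 193 mm limit.
From 2R + T = 631: T = 631 − 376 = 255 mm.
Treads = 13 − 1 = 12; going = 12 × 255 = 3060 mm.
Enclosure = 3060 + 1332 + 994 = 5386 mm.

5386 mm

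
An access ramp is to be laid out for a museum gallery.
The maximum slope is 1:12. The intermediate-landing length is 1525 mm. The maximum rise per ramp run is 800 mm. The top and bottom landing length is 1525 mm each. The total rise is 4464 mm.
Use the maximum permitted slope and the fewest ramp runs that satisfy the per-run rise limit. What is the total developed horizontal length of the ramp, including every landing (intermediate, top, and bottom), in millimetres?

4464 / 800 = 5.58, so 6 ramp runs are needed. That means 5 intermediate landings.
Ramp run (horizontal) at 1:12: 4464 × 12 = 53568 mm.
Intermediate landings: 5 × 1525 = 7625 mm.
Top and bottom landings: 2 × 1525 = 3050 mm.
Total = 53568 + 7625 + 3050 = 64243 mm.

64243 mm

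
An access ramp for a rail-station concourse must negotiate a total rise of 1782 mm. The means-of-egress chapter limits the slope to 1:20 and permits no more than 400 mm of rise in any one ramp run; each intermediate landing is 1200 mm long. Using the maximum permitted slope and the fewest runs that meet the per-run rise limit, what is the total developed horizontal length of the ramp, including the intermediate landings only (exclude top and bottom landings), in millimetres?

40440 mm

1782 / 400 = 4.455 → round up to 5 ramp runs. That means 4 intermediate landings.
Ramp run (horizontal) at 1:20: 1782 × 20 = 35640 mm.
Intermediate landings: 4 × 1200 = 4800 mm.
Total developed length = 35640 + 4800 = 40440 mm.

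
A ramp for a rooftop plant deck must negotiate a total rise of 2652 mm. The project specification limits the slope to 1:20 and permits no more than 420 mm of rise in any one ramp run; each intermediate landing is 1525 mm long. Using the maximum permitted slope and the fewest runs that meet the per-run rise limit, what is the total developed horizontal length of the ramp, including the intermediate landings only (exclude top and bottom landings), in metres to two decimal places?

⌈2652/420⌉ = 7 ramp runs. That means 6 intermediate landings.
Ramp run (horizontal) at 1:20: 2652 × 20 = 53040 mm.
6 intermediate landings contribute 6 × 1525 = 9150 mm.
Developed length = 53040 + 9150 = 62190 mm.
= 62.19 m.

62.19 m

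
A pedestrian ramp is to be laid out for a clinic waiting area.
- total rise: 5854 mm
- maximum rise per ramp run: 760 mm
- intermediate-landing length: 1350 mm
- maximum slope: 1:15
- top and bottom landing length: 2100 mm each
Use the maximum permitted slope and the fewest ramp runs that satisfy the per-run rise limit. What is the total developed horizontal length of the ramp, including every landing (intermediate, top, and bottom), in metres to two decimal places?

⌈5854/760⌉ = 8 ramp runs. That means 7 intermediate landings.
Ramp run (horizontal) at 1:15: 5854 × 15 = 87810 mm.
7 intermediate landings contribute 7 × 1350 = 9450 mm.
Top and bottom landings: 2 × 2100 = 4200 mm.
Total = 87810 + 9450 + 4200 = 101460 mm.
= 101.46 m.

101.46 m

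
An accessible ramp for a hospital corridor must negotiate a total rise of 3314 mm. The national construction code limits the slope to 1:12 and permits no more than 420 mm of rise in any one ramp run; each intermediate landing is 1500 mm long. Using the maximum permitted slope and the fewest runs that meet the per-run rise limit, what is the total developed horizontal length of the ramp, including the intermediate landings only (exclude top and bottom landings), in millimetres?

50268 mm

3314 / 420 = 7.890 → round up to 8 ramp runs. That means 7 intermediate landings.
Horizontal run for 3314 mm of rise at 1:12 is 3314 × 12 = 39768 mm.
Intermediate landings: 7 × 1500 = 10500 mm.
Total developed length = 39768 + 10500 = 50268 mm.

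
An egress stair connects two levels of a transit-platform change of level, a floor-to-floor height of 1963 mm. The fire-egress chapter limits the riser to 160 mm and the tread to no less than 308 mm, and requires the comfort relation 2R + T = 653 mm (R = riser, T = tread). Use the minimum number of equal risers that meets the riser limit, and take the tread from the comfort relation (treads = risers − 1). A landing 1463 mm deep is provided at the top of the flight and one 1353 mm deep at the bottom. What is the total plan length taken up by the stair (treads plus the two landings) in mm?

1963 / 160 = 12.27, so 13 risers are needed.
Riser R = 1963 / 13 = 151 mm, within the 160 mm limit.
Tread T = 653 − 2 × 151 = 351 mm (≥ 308 mm).
Going = (13 − 1) × 351 = 4212 mm.
Enclosure = 4212 + 1463 + 1353 = 7028 mm.

7028 mm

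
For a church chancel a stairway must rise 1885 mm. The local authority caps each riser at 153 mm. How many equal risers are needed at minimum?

At most 153 each: 1885/153 = 12.32, giving 13 risers.

13 risers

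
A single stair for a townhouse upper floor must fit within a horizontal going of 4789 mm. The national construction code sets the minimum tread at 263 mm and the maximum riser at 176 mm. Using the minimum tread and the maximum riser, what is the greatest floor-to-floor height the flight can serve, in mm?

3344 mm

Treads that fit: ⌊4789 / 263⌋ = 18.
Risers = treads + 1 = 19.
Maximum height = 19 × 176 = 3344 mm.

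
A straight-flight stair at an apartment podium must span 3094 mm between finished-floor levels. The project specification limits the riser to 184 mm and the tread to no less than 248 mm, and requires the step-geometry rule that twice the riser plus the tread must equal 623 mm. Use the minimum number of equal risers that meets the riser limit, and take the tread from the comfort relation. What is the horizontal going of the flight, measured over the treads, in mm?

4144 mm

3094 / 184 = 16.82, so 17 risers are needed.
Each riser is 3094/17 = 182 mm (≤ 184 mm).
Tread T = 623 − 2 × 182 = 259 mm (≥ 248 mm).
17 risers give 16 treads; going = 16 × 259 = 4144 mm.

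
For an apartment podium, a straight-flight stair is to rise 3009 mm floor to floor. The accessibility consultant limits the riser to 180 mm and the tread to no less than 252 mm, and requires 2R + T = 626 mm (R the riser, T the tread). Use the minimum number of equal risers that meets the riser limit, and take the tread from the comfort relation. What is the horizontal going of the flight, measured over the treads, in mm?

4352 mm

At most 180 each: 3009/180 = 16.72, giving 17 risers.
Riser R = 3009 / 17 = 177 mm, within the 180 mm limit.
From 2R + T = 626: T = 626 − 354 = 272 mm.
Treads = 17 − 1 = 16; going = 16 × 272 = 4352 mm.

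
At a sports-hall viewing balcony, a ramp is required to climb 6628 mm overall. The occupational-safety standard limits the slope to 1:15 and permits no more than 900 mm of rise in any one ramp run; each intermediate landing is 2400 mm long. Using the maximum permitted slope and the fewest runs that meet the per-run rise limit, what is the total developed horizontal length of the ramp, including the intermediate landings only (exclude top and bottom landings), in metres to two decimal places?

At most 900 each: 6628/900 = 7.36, giving 8 ramp runs. That means 7 intermediate landings.
Ramp run (horizontal) at 1:15: 6628 × 15 = 99420 mm.
Intermediate landings: 7 × 2400 = 16800 mm.
Total developed length = 99420 + 16800 = 116220 mm.
= 116.22 m.

116.22 m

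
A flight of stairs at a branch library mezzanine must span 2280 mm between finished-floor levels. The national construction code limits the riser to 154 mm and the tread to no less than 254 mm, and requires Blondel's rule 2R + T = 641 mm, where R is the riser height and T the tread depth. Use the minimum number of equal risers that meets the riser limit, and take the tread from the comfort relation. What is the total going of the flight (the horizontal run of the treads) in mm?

4718 mm

2280 / 154 = 14.81, so 15 risers are needed.
Each riser is 2280/15 = 152 mm (≤ 154 mm).
From 2R + T = 641: T = 641 − 304 = 337 mm.
Treads = 15 − 1 = 14; going = 14 × 337 = 4718 mm.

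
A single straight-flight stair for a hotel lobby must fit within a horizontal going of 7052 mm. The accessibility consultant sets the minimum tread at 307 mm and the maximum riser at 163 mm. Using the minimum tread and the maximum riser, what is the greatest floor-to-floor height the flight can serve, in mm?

7052 / 307 = 22.97, so 22 treads fit.
Risers = treads + 1 = 23.
Maximum height = 23 × 163 = 3749 mm.

3749 mm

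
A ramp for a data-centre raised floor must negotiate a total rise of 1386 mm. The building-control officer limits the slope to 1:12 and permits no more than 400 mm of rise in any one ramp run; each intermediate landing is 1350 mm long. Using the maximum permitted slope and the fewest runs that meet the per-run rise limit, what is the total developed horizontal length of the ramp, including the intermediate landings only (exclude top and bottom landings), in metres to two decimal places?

1386 / 400 = 3.46, so 4 ramp runs are needed. That means 3 intermediate landings.
Ramp run (horizontal) at 1:12: 1386 × 12 = 16632 mm.
Intermediate landings: 3 × 1350 = 4050 mm.
Total developed length = 16632 + 4050 = 20682 mm.
= 20.68 m.

20.68 m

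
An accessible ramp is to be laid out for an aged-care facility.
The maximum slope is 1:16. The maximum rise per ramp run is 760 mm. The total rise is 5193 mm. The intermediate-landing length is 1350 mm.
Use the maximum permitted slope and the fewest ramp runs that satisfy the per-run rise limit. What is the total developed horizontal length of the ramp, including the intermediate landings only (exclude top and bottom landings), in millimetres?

⌈5193/760⌉ = 7 ramp runs. That means 6 intermediate landings.
Ramp run (horizontal) at 1:16: 5193 × 16 = 83088 mm.
Intermediate landings: 6 × 1350 = 8100 mm.
Developed length = 83088 + 8100 = 91188 mm.

91188 mm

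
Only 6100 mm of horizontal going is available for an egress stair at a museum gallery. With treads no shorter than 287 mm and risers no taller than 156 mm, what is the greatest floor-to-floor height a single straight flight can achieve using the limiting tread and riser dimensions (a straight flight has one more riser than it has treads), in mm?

6100 / 287 = 21.25, so 21 treads fit.
Risers = treads + 1 = 22.
Maximum height = 22 × 156 = 3432 mm.

3432 mm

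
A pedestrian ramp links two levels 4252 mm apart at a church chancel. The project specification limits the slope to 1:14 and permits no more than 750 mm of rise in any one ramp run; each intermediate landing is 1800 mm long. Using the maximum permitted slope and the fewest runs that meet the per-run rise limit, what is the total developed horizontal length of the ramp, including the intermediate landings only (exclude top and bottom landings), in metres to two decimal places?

At most 750 each: 4252/750 = 5.67, giving 6 ramp runs. That means 5 intermediate landings.
Horizontal run for 4252 mm of rise at 1:14 is 4252 × 14 = 59528 mm.
5 intermediate landings contribute 5 × 1800 = 9000 mm.
Total developed length = 59528 + 9000 = 68528 mm.
= 68.53 m.

68.53 m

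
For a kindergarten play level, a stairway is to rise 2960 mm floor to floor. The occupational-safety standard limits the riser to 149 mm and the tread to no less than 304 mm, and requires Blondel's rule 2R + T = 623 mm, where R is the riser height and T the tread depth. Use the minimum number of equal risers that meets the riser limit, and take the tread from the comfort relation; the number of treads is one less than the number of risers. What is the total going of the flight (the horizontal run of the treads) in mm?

⌈2960/149⌉ = 20 risers.
Each riser is 2960/20 = 148 mm (≤ 149 mm).
T = 623 − 2·148 = 327 mm, which satisfies the 304 mm minimum.
20 risers give 19 treads; going = 19 × 327 = 6213 mm.

6213 mm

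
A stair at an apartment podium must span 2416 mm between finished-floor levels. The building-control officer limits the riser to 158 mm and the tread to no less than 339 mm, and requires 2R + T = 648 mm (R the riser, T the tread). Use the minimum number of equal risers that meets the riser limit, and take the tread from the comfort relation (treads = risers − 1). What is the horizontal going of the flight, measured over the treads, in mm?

2416 / 158 = 15.29, so 16 risers are needed.
R = 2416 ÷ 16 = 151 mm.
From 2R + T = 648: T = 648 − 302 = 346 mm.
16 risers give 15 treads; going = 15 × 346 = 5190 mm.

5190 mm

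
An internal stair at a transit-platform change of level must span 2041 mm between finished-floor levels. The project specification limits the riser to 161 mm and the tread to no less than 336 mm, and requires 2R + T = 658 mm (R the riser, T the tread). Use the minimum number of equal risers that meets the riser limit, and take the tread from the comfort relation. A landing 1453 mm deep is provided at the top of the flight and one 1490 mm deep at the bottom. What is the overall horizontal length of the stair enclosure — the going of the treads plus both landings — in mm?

7071 mm

2041 / 161 = 12.68, so 13 risers are needed.
R = 2041 ÷ 13 = 157 mm.
From 2R + T = 658: T = 658 − 314 = 344 mm.
Treads = 13 − 1 = 12; going = 12 × 344 = 4128 mm.
Add landings: 4128 + 1453 + 1490 = 7071 mm.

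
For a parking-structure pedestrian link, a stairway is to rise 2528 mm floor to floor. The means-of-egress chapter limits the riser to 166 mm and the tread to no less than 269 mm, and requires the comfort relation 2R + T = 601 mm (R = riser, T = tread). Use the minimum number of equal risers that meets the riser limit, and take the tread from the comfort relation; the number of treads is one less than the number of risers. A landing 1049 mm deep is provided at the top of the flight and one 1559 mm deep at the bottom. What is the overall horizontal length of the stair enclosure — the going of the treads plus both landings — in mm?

6883 mm

2528 / 166 = 15.23, so 16 risers are needed.
Each riser is 2528/16 = 158 mm (≤ 166 mm).
T = 601 − 2·158 = 285 mm, which satisfies the 269 mm minimum.
Going = (16 − 1) × 285 = 4275 mm.
Enclosure = 4275 + 1049 + 1559 = 6883 mm.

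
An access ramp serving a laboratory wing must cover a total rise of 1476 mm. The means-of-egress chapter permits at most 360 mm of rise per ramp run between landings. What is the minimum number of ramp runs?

5 runs

1476 / 360 = 4.10, so 5 ramp runs are needed.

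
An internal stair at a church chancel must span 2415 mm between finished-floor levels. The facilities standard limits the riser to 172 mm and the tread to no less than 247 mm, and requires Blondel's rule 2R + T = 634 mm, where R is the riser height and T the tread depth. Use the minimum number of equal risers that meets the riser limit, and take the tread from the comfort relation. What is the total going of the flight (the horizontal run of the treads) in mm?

2415 / 172 = 14.041 → round up to 15 risers.
Each riser is 2415/15 = 161 mm (≤ 172 mm).
T = 634 − 2·161 = 312 mm, which satisfies the 247 mm minimum.
Going = (15 − 1) × 312 = 4368 mm.

4368 mm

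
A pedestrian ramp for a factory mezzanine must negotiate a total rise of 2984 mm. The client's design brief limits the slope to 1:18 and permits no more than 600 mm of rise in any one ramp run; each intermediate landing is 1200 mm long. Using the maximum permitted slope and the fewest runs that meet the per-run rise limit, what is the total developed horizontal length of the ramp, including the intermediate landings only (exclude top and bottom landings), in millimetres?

58512 mm

2984 / 600 = 4.97, so 5 ramp runs are needed. That means 4 intermediate landings.
Ramp run (horizontal) at 1:18: 2984 × 18 = 53712 mm.
Intermediate landings: 4 × 1200 = 4800 mm.
Developed length = 53712 + 4800 = 58512 mm.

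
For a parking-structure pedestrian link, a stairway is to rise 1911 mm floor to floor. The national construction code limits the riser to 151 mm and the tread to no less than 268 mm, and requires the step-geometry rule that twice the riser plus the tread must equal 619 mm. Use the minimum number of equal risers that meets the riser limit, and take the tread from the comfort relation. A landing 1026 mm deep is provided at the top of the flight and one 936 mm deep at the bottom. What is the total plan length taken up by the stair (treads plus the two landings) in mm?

5862 mm

1911 / 151 = 12.66, so 13 risers are needed.
Riser R = 1911 / 13 = 147 mm, within the 151 mm limit.
T = 619 − 2·147 = 325 mm, which satisfies the 268 mm minimum.
Going = (13 − 1) × 325 = 3900 mm.
Enclosure = 3900 + 1026 + 936 = 5862 mm.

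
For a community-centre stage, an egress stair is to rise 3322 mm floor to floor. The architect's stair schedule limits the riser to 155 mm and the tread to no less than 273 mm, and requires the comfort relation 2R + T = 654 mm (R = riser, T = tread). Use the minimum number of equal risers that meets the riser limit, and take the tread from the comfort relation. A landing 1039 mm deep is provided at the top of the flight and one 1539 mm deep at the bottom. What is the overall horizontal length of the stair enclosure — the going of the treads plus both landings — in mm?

9970 mm

3322 / 155 = 21.43, so 22 risers are needed.
Each riser is 3322/22 = 151 mm (≤ 155 mm).
Tread T = 654 − 2 × 151 = 352 mm (≥ 273 mm).
Going = (22 − 1) × 352 = 7392 mm.
Add landings: 7392 + 1039 + 1539 = 9970 mm.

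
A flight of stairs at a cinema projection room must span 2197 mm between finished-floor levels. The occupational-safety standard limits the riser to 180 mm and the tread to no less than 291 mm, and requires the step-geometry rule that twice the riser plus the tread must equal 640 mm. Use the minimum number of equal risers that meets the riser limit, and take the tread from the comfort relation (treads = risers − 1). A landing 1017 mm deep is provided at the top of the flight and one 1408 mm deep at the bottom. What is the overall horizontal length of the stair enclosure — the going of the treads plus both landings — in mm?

⌈2197/180⌉ = 13 risers.
R = 2197 ÷ 13 = 169 mm.
From 2R + T = 640: T = 640 − 338 = 302 mm.
13 risers give 12 treads; going = 12 × 302 = 3624 mm.
Enclosure = 3624 + 1017 + 1408 = 6049 mm.

6049 mm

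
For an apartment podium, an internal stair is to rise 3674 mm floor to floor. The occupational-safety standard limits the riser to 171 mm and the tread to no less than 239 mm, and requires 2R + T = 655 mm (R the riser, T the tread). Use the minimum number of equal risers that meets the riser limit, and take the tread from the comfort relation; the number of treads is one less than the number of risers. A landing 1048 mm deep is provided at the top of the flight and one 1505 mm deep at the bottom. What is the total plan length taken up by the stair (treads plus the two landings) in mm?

9294 mm

3674 / 171 = 21.485 → round up to 22 risers.
R = 3674 ÷ 22 = 167 mm.
Tread T = 655 − 2 × 167 = 321 mm (≥ 239 mm).
22 risers give 21 treads; going = 21 × 321 = 6741 mm.
Enclosure = 6741 + 1048 + 1505 = 9294 mm.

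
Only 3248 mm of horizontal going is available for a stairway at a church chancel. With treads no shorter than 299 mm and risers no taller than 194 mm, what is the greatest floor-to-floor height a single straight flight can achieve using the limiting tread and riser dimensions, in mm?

Treads that fit: ⌊3248 / 299⌋ = 10.
Risers = treads + 1 = 11.
Maximum height = 11 × 194 = 2134 mm.

2134 mm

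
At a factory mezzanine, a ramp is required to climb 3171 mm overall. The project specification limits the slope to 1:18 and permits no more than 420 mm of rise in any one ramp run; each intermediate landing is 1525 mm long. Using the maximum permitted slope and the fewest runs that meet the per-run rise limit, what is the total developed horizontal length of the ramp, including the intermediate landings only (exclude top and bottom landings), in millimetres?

3171 / 420 = 7.55, so 8 ramp runs are needed. That means 7 intermediate landings.
Ramp run (horizontal) at 1:18: 3171 × 18 = 57078 mm.
7 intermediate landings contribute 7 × 1525 = 10675 mm.
Total developed length = 57078 + 10675 = 67753 mm.

67753 mm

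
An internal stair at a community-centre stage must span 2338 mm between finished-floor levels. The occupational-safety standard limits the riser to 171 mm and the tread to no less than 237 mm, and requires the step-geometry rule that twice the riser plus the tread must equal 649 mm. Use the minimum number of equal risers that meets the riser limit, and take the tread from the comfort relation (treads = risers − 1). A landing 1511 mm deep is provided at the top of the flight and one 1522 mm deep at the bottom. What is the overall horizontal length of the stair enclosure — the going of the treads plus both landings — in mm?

2338 / 171 = 13.673 → round up to 14 risers.
Each riser is 2338/14 = 167 mm (≤ 171 mm).
Tread T = 649 − 2 × 167 = 315 mm (≥ 237 mm).
14 risers give 13 treads; going = 13 × 315 = 4095 mm.
Add landings: 4095 + 1511 + 1522 = 7128 mm.

7128 mm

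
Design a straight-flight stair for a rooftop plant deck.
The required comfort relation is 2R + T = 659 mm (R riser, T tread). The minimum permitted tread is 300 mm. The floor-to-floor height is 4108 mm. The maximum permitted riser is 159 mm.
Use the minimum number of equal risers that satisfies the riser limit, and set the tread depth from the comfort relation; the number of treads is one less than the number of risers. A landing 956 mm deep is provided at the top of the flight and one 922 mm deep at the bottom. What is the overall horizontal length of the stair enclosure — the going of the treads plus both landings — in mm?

10453 mm

⌈4108/159⌉ = 26 risers.
R = 4108 ÷ 26 = 158 mm.
T = 659 − 2·158 = 343 mm, which satisfies the 300 mm minimum.
Treads = 26 − 1 = 25; going = 25 × 343 = 8575 mm.
Add landings: 8575 + 956 + 922 = 10453 mm.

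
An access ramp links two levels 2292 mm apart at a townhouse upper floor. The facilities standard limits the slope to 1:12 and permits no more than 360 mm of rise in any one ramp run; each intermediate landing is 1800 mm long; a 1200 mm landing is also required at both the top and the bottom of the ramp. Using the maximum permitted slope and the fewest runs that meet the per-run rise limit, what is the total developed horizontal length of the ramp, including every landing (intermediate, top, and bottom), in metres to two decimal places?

40.70 m

⌈2292/360⌉ = 7 ramp runs. That means 6 intermediate landings.
Ramp run (horizontal) at 1:12: 2292 × 12 = 27504 mm.
6 intermediate landings contribute 6 × 1800 = 10800 mm.
Top and bottom landings: 2 × 1200 = 2400 mm.
Total = 27504 + 10800 + 2400 = 40704 mm.
= 40.70 m.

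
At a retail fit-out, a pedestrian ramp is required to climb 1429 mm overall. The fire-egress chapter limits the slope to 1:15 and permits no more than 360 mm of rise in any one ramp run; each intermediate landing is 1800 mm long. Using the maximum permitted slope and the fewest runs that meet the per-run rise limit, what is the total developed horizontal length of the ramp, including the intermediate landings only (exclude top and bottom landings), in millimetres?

26835 mm

⌈1429/360⌉ = 4 ramp runs. That means 3 intermediate landings.
Horizontal run for 1429 mm of rise at 1:15 is 1429 × 15 = 21435 mm.
Intermediate landings: 3 × 1800 = 5400 mm.
Total developed length = 21435 + 5400 = 26835 mm.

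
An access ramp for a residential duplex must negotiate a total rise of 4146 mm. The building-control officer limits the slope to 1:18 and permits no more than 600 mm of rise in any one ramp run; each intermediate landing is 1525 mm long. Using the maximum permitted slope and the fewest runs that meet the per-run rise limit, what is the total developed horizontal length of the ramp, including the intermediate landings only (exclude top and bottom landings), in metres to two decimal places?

83.78 m

4146 / 600 = 6.91, so 7 ramp runs are needed. That means 6 intermediate landings.
Ramp run (horizontal) at 1:18: 4146 × 18 = 74628 mm.
6 intermediate landings contribute 6 × 1525 = 9150 mm.
Developed length = 74628 + 9150 = 83778 mm.
= 83.78 m.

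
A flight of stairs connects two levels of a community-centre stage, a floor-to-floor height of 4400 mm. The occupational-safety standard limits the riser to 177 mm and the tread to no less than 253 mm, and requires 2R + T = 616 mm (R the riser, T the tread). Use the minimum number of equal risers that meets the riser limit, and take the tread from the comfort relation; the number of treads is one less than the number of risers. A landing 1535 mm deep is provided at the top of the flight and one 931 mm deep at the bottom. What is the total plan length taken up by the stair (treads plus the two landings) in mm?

8802 mm

4400 / 177 = 24.859 → round up to 25 risers.
Riser R = 4400 / 25 = 176 mm, within the 177 mm limit.
Tread T = 616 − 2 × 176 = 264 mm (≥ 253 mm).
Treads = 25 − 1 = 24; going = 24 × 264 = 6336 mm.
Add landings: 6336 + 1535 + 931 = 8802 mm.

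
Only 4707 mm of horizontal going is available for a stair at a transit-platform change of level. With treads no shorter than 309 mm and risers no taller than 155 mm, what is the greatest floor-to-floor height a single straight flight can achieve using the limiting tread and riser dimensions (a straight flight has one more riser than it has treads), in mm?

2480 mm

Treads that fit: ⌊4707 / 309⌋ = 15.
Risers = treads + 1 = 16.
Maximum height = 16 × 155 = 2480 mm.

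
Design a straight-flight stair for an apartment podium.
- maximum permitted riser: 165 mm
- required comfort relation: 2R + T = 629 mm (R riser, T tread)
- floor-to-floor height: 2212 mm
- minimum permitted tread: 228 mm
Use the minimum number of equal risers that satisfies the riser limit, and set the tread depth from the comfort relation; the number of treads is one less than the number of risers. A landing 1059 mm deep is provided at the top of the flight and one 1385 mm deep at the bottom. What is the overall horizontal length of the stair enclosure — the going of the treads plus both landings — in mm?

2212 / 165 = 13.41, so 14 risers are needed.
Each riser is 2212/14 = 158 mm (≤ 165 mm).
From 2R + T = 629: T = 629 − 316 = 313 mm.
14 risers give 13 treads; going = 13 × 313 = 4069 mm.
Add landings: 4069 + 1059 + 1385 = 6513 mm.

6513 mm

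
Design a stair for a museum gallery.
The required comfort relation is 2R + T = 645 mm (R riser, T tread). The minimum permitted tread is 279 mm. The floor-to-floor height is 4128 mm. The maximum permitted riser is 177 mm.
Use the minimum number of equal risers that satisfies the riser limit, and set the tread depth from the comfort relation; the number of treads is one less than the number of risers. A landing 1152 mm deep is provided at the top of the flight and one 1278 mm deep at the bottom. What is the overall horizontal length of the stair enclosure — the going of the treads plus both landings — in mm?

9353 mm

4128 / 177 = 23.322 → round up to 24 risers.
Each riser is 4128/24 = 172 mm (≤ 177 mm).
Tread T = 645 − 2 × 172 = 301 mm (≥ 279 mm).
Treads = 24 − 1 = 23; going = 23 × 301 = 6923 mm.
Enclosure = 6923 + 1152 + 1278 = 9353 mm.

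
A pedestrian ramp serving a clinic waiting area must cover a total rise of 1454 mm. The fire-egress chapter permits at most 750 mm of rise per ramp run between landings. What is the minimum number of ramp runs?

2 runs

⌈1454/750⌉ = 2 ramp runs.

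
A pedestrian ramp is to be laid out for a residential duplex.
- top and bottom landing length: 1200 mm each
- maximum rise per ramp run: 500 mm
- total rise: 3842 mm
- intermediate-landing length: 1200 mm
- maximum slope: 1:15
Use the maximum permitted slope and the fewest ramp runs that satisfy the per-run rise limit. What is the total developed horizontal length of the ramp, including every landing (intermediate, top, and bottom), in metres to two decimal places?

⌈3842/500⌉ = 8 ramp runs. That means 7 intermediate landings.
Horizontal run for 3842 mm of rise at 1:15 is 3842 × 15 = 57630 mm.
7 intermediate landings contribute 7 × 1200 = 8400 mm.
Top and bottom landings: 2 × 1200 = 2400 mm.
Total = 57630 + 8400 + 2400 = 68430 mm.
= 68.43 m.

68.43 m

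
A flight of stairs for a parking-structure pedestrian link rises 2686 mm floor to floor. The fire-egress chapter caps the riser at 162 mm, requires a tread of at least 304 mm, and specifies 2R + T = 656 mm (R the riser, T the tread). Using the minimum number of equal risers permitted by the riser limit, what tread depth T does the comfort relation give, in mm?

At most 162 each: 2686/162 = 16.58, giving 17 risers.
R = 2686 ÷ 17 = 158 mm.
Tread T = 656 − 2 × 158 = 340 mm (≥ 304 mm).

340 mm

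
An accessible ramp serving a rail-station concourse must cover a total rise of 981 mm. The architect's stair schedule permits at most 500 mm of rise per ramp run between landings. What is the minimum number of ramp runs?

At most 500 each: 981/500 = 1.96, giving 2 ramp runs.

2 runs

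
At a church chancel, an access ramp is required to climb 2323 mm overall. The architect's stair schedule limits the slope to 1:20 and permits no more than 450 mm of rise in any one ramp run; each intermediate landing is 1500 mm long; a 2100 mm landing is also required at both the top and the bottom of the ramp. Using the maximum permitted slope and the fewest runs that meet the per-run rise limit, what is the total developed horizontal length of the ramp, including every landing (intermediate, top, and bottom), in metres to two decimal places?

At most 450 each: 2323/450 = 5.16, giving 6 ramp runs. That means 5 intermediate landings.
Horizontal run for 2323 mm of rise at 1:20 is 2323 × 20 = 46460 mm.
5 intermediate landings contribute 5 × 1500 = 7500 mm.
Top and bottom landings: 2 × 2100 = 4200 mm.
Total = 46460 + 7500 + 4200 = 58160 mm.
= 58.16 m.

58.16 m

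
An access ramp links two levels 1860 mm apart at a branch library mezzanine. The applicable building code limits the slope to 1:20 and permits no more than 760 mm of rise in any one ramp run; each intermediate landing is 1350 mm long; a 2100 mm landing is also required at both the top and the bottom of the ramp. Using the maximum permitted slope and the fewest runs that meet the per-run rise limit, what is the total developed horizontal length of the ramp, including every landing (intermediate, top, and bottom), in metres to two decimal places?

44.10 m

1860 / 760 = 2.447 → round up to 3 ramp runs. That means 2 intermediate landings.
Horizontal run for 1860 mm of rise at 1:20 is 1860 × 20 = 37200 mm.
2 intermediate landings contribute 2 × 1350 = 2700 mm.
Top and bottom landings: 2 × 2100 = 4200 mm.
Total = 37200 + 2700 + 4200 = 44100 mm.
= 44.10 m.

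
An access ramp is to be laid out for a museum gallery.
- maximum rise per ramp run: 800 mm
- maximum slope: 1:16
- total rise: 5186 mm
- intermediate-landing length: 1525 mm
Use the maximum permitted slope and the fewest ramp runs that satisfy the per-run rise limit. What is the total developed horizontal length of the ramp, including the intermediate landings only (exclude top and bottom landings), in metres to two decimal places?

92.13 m

5186 / 800 = 6.48, so 7 ramp runs are needed. That means 6 intermediate landings.
Horizontal run for 5186 mm of rise at 1:16 is 5186 × 16 = 82976 mm.
6 intermediate landings contribute 6 × 1525 = 9150 mm.
Developed length = 82976 + 9150 = 92126 mm.
= 92.13 m.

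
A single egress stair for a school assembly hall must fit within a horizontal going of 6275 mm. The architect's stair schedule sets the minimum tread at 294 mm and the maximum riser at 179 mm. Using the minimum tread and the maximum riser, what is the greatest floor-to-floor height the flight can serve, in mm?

6275 / 294 = 21.34, so 21 treads fit.
Risers = treads + 1 = 22.
Maximum height = 22 × 179 = 3938 mm.

3938 mm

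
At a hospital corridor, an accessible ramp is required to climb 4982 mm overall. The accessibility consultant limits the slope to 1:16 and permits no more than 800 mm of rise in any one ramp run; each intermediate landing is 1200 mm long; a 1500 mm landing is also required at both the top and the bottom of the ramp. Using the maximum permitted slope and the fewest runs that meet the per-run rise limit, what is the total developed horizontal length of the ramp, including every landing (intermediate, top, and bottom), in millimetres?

89912 mm

4982 / 800 = 6.23, so 7 ramp runs are needed. That means 6 intermediate landings.
Horizontal run for 4982 mm of rise at 1:16 is 4982 × 16 = 79712 mm.
Intermediate landings: 6 × 1200 = 7200 mm.
Top and bottom landings: 2 × 1500 = 3000 mm.
Total = 79712 + 7200 + 3000 = 89912 mm.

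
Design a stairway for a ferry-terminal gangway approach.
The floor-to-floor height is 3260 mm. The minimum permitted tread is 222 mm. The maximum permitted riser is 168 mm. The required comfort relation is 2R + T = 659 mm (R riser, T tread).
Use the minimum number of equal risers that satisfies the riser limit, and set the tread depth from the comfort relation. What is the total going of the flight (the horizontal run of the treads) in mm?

6327 mm

3260 / 168 = 19.405 → round up to 20 risers.
Each riser is 3260/20 = 163 mm (≤ 168 mm).
T = 659 − 2·163 = 333 mm, which satisfies the 222 mm minimum.
20 risers give 19 treads; going = 19 × 333 = 6327 mm.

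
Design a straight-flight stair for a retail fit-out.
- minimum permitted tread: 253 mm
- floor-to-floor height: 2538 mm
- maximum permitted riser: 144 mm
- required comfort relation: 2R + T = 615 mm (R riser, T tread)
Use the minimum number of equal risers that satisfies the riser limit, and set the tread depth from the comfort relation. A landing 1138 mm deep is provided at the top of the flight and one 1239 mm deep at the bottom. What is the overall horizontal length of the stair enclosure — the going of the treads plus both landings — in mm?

8038 mm

At most 144 each: 2538/144 = 17.62, giving 18 risers.
Riser R = 2538 / 18 = 141 mm, within the 144 mm limit.
Tread T = 615 − 2 × 141 = 333 mm (≥ 253 mm).
Treads = 18 − 1 = 17; going = 17 × 333 = 5661 mm.
Add landings: 5661 + 1138 + 1239 = 8038 mm.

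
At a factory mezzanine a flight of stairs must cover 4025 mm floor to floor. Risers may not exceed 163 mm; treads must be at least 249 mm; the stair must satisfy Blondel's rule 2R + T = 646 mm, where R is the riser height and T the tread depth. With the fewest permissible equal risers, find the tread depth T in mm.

4025 / 163 = 24.693 → round up to 25 risers.
R = 4025 ÷ 25 = 161 mm.
Tread T = 646 − 2 × 161 = 324 mm (≥ 249 mm).

324 mm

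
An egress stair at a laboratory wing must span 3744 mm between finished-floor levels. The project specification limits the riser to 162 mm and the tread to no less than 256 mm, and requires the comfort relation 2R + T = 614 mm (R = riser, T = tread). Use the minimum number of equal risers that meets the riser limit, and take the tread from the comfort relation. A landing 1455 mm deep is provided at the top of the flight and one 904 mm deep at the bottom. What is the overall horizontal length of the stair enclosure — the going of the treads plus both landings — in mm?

9305 mm

⌈3744/162⌉ = 24 risers.
Each riser is 3744/24 = 156 mm (≤ 162 mm).
From 2R + T = 614: T = 614 − 312 = 302 mm.
Going = (24 − 1) × 302 = 6946 mm.
Enclosure = 6946 + 1455 + 904 = 9305 mm.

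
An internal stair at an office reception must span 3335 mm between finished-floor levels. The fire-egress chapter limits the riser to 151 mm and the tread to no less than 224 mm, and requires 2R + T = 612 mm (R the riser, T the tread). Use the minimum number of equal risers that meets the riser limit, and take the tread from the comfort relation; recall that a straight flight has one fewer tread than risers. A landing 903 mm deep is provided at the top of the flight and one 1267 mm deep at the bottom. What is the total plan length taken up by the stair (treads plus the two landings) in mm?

9254 mm

⌈3335/151⌉ = 23 risers.
Each riser is 3335/23 = 145 mm (≤ 151 mm).
From 2R + T = 612: T = 612 − 290 = 322 mm.
23 risers give 22 treads; going = 22 × 322 = 7084 mm.
Enclosure = 7084 + 903 + 1267 = 9254 mm.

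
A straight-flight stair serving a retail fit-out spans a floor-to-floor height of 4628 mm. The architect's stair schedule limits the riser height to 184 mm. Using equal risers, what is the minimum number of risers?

At most 184 each: 4628/184 = 25.15, giving 26 risers.

26 risers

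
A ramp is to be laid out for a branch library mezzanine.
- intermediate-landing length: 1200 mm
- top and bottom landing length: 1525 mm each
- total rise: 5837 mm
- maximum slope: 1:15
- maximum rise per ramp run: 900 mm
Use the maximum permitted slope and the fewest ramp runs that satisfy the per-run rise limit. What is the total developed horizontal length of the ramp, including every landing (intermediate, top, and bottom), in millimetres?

97805 mm

5837 / 900 = 6.486 → round up to 7 ramp runs. That means 6 intermediate landings.
Horizontal run for 5837 mm of rise at 1:15 is 5837 × 15 = 87555 mm.
6 intermediate landings contribute 6 × 1200 = 7200 mm.
Top and bottom landings: 2 × 1525 = 3050 mm.
Total = 87555 + 7200 + 3050 = 97805 mm.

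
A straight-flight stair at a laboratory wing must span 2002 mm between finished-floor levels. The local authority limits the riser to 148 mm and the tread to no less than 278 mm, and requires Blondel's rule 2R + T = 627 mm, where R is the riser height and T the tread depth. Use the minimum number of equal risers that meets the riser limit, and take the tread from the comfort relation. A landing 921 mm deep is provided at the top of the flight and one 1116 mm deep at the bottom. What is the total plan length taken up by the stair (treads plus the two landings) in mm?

2002 / 148 = 13.53, so 14 risers are needed.
Riser R = 2002 / 14 = 143 mm, within the 148 mm limit.
T = 627 − 2·143 = 341 mm, which satisfies the 278 mm minimum.
Treads = 14 − 1 = 13; going = 13 × 341 = 4433 mm.
Enclosure = 4433 + 921 + 1116 = 6470 mm.

6470 mm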